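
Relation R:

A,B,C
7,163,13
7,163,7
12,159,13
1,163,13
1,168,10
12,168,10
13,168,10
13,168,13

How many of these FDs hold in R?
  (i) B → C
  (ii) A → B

(i) B → C: B=163: 3 rows → C takes values {13, 7} — violation; B=168: 4 rows → C takes values {10, 13} — violation — fails.
(ii) A → B: A=12: 2 rows → B takes values {159, 168} — violation; A=1: 2 rows → B takes values {163, 168} — violation — fails.
None of the 2 dependencies hold.

0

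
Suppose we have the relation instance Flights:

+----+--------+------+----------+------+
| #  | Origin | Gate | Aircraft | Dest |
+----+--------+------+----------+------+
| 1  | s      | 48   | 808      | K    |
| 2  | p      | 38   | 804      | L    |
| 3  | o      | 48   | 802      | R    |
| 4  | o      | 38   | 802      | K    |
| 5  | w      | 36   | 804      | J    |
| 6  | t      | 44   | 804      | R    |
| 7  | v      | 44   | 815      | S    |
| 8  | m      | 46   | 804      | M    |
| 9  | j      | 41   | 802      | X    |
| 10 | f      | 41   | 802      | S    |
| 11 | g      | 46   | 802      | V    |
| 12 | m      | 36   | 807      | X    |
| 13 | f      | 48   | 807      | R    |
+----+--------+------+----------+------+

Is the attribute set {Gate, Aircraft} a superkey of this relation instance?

No

Rows 9 and 10 have the same {Gate, Aircraft} value (Gate=41, Aircraft=802) but are distinct tuples, so {Gate, Aircraft} does not determine every attribute — not a superkey.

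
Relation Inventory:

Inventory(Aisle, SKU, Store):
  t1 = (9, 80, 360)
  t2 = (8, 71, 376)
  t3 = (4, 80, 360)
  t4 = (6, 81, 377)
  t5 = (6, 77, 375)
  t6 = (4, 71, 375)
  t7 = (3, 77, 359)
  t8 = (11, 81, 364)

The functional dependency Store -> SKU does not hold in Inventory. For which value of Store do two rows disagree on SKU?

375

Store=360: rows 1, 3 → SKU = 80, 80 ✓
Store=376: row 2 → SKU = 71 ✓
Store=377: row 4 → SKU = 81 ✓
Store=375: rows 5, 6 → SKU takes values {77, 71} — violation
Store=359: row 7 → SKU = 77 ✓
Store=364: row 8 → SKU = 81 ✓
The only Store value with inconsistent SKU is Store=375.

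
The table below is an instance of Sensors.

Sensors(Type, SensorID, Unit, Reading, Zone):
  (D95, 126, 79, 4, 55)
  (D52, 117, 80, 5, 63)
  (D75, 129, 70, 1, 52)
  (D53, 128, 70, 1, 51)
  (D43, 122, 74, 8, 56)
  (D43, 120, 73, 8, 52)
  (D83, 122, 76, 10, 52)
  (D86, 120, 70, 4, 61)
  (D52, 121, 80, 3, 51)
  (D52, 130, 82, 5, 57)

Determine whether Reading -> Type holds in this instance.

Reading=4: 2 rows → Type takes values {D95, D86} — violation
Reading=5: 2 rows → Type = D52, D52 ✓
Reading=1: 2 rows → Type takes values {D75, D53} — violation
Reading=8: 2 rows → Type = D43, D43 ✓
Reading=10: 1 row → Type = D83 ✓
Reading=3: 1 row → Type = D52 ✓
Two rows agree on Reading but differ on Type, so Reading -> Type does not hold.

No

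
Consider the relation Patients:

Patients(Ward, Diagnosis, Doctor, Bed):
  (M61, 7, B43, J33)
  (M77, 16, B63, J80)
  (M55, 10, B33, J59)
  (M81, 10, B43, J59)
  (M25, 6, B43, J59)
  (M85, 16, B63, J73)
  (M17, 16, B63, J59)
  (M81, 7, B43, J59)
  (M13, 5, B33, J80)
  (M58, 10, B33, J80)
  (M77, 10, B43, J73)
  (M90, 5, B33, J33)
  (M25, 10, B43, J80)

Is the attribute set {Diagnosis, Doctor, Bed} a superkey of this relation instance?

Yes

All 13 rows have distinct {Diagnosis, Doctor, Bed} values, so {Diagnosis, Doctor, Bed} → (all attributes) holds and {Diagnosis, Doctor, Bed} is a superkey.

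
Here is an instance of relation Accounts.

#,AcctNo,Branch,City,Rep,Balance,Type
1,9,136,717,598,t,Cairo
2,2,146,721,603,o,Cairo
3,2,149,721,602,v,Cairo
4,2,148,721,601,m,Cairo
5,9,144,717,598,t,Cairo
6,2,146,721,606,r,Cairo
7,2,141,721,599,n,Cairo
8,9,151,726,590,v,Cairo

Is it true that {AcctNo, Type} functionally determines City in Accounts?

(AcctNo=9, Type=Cairo): rows 1, 5, 8 → City takes values {717, 726} — violation
(AcctNo=2, Type=Cairo): rows 2, 3, 4, 6, 7 → City = 721, 721, 721, 721, 721 ✓
Two rows agree on {AcctNo, Type} but differ on City, so {AcctNo, Type} -> City does not hold.

No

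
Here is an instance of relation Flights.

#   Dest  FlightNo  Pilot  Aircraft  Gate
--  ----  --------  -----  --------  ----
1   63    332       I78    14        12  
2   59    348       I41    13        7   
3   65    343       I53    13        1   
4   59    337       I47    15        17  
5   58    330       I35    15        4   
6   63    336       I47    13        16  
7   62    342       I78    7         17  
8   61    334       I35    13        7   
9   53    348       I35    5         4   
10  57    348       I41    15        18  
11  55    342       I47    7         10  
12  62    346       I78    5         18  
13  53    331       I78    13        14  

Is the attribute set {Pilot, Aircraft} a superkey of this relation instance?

All 13 rows have distinct {Pilot, Aircraft} values, so {Pilot, Aircraft} → (all attributes) holds and {Pilot, Aircraft} is a superkey.

Yes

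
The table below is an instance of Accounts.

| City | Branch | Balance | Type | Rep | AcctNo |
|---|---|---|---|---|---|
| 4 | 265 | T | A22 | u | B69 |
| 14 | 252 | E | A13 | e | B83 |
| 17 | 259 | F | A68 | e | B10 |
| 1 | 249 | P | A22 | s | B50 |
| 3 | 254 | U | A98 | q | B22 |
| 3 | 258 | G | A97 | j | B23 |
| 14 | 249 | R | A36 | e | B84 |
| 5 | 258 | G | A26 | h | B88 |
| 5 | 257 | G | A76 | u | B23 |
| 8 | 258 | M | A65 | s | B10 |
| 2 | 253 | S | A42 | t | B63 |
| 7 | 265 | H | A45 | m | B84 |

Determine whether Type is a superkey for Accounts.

No

Two distinct rows share Type=A22, so Type does not determine every attribute — not a superkey.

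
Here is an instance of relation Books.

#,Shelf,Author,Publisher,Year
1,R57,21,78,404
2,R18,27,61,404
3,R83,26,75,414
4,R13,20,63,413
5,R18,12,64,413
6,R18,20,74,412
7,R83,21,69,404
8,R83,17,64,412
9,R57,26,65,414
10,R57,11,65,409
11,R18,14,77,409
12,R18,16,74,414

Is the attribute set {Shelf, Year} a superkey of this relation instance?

Yes

All 12 rows have distinct {Shelf, Year} values, so {Shelf, Year} → (all attributes) holds and {Shelf, Year} is a superkey.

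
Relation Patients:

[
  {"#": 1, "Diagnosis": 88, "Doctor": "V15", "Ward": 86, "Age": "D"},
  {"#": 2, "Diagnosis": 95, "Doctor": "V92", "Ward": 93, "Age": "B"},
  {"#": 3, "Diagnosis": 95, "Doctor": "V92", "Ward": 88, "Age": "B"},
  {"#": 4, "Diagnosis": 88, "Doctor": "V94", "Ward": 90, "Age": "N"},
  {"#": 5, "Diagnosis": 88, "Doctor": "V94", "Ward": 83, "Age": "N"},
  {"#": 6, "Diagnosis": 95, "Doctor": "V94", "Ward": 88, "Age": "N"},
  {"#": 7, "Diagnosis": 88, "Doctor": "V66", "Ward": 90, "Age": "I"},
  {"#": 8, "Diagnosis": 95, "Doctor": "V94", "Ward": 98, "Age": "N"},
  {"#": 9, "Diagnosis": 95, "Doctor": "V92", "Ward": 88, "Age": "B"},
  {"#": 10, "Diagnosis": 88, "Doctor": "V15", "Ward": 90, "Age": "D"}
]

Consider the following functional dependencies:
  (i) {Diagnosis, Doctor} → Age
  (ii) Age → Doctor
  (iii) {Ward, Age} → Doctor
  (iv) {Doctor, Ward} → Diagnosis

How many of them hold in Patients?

4

(i) {Diagnosis, Doctor} → Age: every LHS value maps to a single RHS value — holds.
(ii) Age → Doctor: every LHS value maps to a single RHS value — holds.
(iii) {Ward, Age} → Doctor: every LHS value maps to a single RHS value — holds.
(iv) {Doctor, Ward} → Diagnosis: every LHS value maps to a single RHS value — holds.
4 of the 4 dependencies hold.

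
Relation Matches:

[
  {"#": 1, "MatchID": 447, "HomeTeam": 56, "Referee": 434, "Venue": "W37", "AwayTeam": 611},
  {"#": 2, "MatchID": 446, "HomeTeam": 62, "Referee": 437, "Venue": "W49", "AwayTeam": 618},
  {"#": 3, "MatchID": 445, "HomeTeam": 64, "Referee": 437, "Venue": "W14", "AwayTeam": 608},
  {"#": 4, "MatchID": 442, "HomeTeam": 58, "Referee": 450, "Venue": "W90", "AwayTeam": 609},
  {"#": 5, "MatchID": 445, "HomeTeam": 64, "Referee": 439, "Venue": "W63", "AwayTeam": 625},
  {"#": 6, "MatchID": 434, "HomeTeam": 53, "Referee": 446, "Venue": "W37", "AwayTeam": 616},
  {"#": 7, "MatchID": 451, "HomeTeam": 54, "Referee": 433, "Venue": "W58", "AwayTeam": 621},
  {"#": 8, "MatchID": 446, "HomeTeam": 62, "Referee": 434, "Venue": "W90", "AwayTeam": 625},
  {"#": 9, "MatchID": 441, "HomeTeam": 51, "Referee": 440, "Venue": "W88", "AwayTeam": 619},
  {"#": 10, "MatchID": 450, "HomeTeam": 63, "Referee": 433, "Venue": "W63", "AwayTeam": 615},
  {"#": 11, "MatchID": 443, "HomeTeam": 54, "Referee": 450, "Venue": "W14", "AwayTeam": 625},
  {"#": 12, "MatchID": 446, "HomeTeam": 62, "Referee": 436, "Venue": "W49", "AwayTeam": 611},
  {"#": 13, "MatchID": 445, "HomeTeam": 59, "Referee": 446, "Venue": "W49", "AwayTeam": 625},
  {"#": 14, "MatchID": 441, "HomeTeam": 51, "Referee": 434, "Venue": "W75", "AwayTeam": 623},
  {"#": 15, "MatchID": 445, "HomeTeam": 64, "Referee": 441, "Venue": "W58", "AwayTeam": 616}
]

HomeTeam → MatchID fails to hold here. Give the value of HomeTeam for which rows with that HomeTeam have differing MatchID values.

HomeTeam=56: row 1 → MatchID = 447 ✓
HomeTeam=62: rows 2, 8, 12 → MatchID = 446, 446, 446 ✓
HomeTeam=64: rows 3, 5, 15 → MatchID = 445, 445, 445 ✓
HomeTeam=58: row 4 → MatchID = 442 ✓
HomeTeam=53: row 6 → MatchID = 434 ✓
HomeTeam=54: rows 7, 11 → MatchID takes values {451, 443} — violation
HomeTeam=51: rows 9, 14 → MatchID = 441, 441 ✓
HomeTeam=63: row 10 → MatchID = 450 ✓
HomeTeam=59: row 13 → MatchID = 445 ✓
The only HomeTeam value with inconsistent MatchID is HomeTeam=54.

54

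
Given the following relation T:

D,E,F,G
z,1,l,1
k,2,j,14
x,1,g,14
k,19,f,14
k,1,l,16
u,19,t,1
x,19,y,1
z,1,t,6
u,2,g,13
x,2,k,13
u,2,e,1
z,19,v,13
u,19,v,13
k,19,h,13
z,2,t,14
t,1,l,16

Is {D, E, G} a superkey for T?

All 16 rows have distinct {D, E, G} values, so {D, E, G} → (all attributes) holds and {D, E, G} is a superkey.

Yes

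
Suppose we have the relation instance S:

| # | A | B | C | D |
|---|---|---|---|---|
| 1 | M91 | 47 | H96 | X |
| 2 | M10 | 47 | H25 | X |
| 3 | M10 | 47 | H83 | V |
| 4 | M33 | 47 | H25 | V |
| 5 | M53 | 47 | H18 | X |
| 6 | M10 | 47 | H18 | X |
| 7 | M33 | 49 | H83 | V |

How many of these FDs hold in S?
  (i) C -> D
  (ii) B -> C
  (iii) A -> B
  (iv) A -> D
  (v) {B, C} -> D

(i) C -> D: C=H25: rows 2, 4 → D takes values {X, V} — violation — fails.
(ii) B -> C: B=47: rows 1, 2, 3, 4, 5, 6 → C takes values {H96, H25, H83, H18} — violation — fails.
(iii) A -> B: A=M33: rows 4, 7 → B takes values {47, 49} — violation — fails.
(iv) A -> D: A=M10: rows 2, 3, 6 → D takes values {X, V} — violation — fails.
(v) {B, C} -> D: (B=47, C=H25): rows 2, 4 → D takes values {X, V} — violation — fails.
None of the 5 dependencies hold.

0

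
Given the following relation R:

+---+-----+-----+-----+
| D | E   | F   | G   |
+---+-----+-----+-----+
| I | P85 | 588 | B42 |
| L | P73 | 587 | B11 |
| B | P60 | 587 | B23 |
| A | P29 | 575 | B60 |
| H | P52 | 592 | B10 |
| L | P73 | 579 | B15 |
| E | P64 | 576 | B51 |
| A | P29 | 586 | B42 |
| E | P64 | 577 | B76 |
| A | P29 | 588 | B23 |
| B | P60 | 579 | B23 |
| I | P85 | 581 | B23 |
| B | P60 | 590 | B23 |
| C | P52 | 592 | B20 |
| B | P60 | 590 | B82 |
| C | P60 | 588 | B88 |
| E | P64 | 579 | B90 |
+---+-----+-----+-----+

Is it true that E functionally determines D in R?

No

E=P85: 2 rows → D = I, I ✓
E=P73: 2 rows → D = L, L ✓
E=P60: 5 rows → D takes values {B, C} — violation
E=P29: 3 rows → D = A, A, A ✓
E=P52: 2 rows → D takes values {H, C} — violation
E=P64: 3 rows → D = E, E, E ✓
Two rows agree on E but differ on D, so E -> D does not hold.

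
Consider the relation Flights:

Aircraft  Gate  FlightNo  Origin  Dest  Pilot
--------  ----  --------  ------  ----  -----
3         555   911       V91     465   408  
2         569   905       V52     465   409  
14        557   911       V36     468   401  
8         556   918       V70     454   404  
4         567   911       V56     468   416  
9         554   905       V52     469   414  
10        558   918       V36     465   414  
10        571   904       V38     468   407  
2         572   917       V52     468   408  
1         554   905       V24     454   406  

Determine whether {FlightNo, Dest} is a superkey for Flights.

Two distinct rows share (FlightNo=911, Dest=468), so {FlightNo, Dest} does not determine every attribute — not a superkey.

No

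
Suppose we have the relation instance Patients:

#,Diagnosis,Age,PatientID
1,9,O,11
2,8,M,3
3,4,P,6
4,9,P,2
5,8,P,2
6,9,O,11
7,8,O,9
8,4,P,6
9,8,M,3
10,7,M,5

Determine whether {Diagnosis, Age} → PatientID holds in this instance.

Yes

(Diagnosis=9, Age=O): rows 1, 6 → PatientID = 11, 11 ✓
(Diagnosis=8, Age=M): rows 2, 9 → PatientID = 3, 3 ✓
(Diagnosis=4, Age=P): rows 3, 8 → PatientID = 6, 6 ✓
(Diagnosis=9, Age=P): row 4 → PatientID = 2 ✓
(Diagnosis=8, Age=P): row 5 → PatientID = 2 ✓
(Diagnosis=8, Age=O): row 7 → PatientID = 9 ✓
(Diagnosis=7, Age=M): row 10 → PatientID = 5 ✓
Every {Diagnosis, Age} value is associated with a single PatientID value, so {Diagnosis, Age} → PatientID holds.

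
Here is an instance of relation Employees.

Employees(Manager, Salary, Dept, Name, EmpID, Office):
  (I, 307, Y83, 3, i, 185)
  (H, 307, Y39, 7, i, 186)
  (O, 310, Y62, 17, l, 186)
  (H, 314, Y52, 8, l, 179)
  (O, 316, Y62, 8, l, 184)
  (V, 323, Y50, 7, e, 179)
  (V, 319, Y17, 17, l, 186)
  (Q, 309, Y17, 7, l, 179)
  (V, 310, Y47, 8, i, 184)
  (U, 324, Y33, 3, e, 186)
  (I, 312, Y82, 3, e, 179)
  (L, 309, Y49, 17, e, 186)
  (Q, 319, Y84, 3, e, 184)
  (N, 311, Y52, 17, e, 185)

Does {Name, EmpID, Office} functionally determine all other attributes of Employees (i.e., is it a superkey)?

Two distinct rows share (Name=17, EmpID=l, Office=186), so {Name, EmpID, Office} does not determine every attribute — not a superkey.

No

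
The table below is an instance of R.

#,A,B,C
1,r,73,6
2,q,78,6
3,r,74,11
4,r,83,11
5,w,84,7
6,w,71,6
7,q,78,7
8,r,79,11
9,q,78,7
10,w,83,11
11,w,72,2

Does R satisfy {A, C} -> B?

No

(A=r, C=6): row 1 → B = 73 ✓
(A=q, C=6): row 2 → B = 78 ✓
(A=r, C=11): rows 3, 4, 8 → B takes values {74, 83, 79} — violation
(A=w, C=7): row 5 → B = 84 ✓
(A=w, C=6): row 6 → B = 71 ✓
(A=q, C=7): rows 7, 9 → B = 78, 78 ✓
(A=w, C=11): row 10 → B = 83 ✓
(A=w, C=2): row 11 → B = 72 ✓
Two rows agree on {A, C} but differ on B, so {A, C} -> B does not hold.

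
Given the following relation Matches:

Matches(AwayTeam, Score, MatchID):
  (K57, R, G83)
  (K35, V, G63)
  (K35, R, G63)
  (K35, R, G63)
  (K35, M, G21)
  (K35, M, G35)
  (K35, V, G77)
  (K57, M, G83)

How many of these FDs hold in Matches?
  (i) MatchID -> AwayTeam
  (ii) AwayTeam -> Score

1

(i) MatchID -> AwayTeam: every LHS value maps to a single RHS value — holds.
(ii) AwayTeam -> Score: AwayTeam=K57: 2 rows → Score takes values {R, M} — violation; AwayTeam=K35: 6 rows → Score takes values {V, R, M} — violation — fails.
1 of the 2 dependencies holds.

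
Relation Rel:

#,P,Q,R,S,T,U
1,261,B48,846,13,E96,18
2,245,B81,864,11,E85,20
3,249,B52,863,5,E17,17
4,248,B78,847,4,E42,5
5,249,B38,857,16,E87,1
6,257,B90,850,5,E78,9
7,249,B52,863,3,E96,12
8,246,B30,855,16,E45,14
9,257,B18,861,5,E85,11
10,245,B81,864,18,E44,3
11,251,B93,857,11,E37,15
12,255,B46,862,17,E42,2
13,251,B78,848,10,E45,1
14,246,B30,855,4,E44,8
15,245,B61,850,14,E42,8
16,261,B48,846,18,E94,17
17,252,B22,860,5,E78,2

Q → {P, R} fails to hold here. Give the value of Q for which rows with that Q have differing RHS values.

Q=B48: rows 1, 16 → {P,R} = (261, 846), (261, 846) ✓
Q=B81: rows 2, 10 → {P,R} = (245, 864), (245, 864) ✓
Q=B52: rows 3, 7 → {P,R} = (249, 863), (249, 863) ✓
Q=B78: rows 4, 13 → {P,R} takes values {(248, 847), (251, 848)} — violation
Q=B38: row 5 → {P,R} = (249, 857) ✓
Q=B90: row 6 → {P,R} = (257, 850) ✓
Q=B30: rows 8, 14 → {P,R} = (246, 855), (246, 855) ✓
Q=B18: row 9 → {P,R} = (257, 861) ✓
Q=B93: row 11 → {P,R} = (251, 857) ✓
Q=B46: row 12 → {P,R} = (255, 862) ✓
Q=B61: row 15 → {P,R} = (245, 850) ✓
Q=B22: row 17 → {P,R} = (252, 860) ✓
The only Q value with inconsistent RHS is Q=B78.

B78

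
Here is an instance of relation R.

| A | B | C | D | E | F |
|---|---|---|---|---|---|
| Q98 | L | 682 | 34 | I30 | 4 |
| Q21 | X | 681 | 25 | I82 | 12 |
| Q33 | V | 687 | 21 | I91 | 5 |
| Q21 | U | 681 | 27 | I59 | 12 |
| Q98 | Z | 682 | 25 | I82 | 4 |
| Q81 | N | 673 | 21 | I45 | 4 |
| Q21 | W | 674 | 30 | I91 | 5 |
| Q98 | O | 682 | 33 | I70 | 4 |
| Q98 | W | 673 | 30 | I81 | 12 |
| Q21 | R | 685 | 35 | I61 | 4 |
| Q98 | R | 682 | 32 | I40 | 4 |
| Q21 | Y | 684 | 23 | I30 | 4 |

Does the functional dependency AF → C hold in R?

No

(A=Q98, F=4): 4 rows → C = 682, 682, 682, 682 ✓
(A=Q21, F=12): 2 rows → C = 681, 681 ✓
(A=Q33, F=5): 1 row → C = 687 ✓
(A=Q81, F=4): 1 row → C = 673 ✓
(A=Q21, F=5): 1 row → C = 674 ✓
(A=Q98, F=12): 1 row → C = 673 ✓
(A=Q21, F=4): 2 rows → C takes values {685, 684} — violation
Two rows agree on AF but differ on C, so AF → C does not hold.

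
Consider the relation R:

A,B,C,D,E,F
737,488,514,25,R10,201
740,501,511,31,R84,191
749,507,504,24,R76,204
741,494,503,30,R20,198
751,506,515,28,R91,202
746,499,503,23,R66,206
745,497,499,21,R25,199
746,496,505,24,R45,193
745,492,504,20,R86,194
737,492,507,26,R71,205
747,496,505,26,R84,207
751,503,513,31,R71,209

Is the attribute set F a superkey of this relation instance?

Yes

All 12 rows have distinct F values, so F → (all attributes) holds and F is a superkey.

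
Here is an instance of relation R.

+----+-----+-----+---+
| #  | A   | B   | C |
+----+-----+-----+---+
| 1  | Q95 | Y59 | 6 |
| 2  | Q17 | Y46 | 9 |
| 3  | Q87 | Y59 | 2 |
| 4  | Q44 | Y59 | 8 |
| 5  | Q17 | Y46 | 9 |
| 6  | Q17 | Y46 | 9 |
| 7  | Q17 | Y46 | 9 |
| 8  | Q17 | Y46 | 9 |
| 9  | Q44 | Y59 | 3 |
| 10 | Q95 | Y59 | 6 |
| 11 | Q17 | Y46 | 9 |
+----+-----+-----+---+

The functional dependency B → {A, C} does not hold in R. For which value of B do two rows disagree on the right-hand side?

B=Y59: rows 1, 3, 4, 9, 10 → {A,C} takes values {(Q95, 6), (Q87, 2), (Q44, 8), (Q44, 3)} — violation
B=Y46: rows 2, 5, 6, 7, 8, 11 → {A,C} = (Q17, 9), (Q17, 9), (Q17, 9), (Q17, 9), (Q17, 9), (Q17, 9) ✓
The only B value with inconsistent RHS is B=Y59.

Y59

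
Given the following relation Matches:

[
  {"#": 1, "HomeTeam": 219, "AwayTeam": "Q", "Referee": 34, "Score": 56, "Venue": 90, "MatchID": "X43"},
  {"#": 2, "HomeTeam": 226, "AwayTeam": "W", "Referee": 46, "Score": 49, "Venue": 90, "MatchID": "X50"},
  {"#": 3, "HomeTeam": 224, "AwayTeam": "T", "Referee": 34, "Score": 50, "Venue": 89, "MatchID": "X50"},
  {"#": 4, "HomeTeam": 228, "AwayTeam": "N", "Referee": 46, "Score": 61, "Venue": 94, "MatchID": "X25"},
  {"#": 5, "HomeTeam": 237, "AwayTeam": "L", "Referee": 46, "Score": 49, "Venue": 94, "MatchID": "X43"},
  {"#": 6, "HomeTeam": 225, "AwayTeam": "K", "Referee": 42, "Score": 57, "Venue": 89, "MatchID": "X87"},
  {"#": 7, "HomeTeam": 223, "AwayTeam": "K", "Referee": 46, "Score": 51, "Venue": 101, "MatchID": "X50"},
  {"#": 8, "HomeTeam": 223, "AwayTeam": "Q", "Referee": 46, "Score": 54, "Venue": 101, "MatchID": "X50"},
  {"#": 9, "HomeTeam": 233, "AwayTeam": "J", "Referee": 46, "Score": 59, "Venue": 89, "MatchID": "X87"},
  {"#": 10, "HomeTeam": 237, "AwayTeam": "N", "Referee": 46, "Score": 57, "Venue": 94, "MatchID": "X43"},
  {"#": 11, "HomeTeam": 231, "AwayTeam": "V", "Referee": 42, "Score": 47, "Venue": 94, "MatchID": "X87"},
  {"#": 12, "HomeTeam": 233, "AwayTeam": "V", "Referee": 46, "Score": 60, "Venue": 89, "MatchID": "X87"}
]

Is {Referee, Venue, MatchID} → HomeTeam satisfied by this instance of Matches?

(Referee=34, Venue=90, MatchID=X43): row 1 → HomeTeam = 219 ✓
(Referee=46, Venue=90, MatchID=X50): row 2 → HomeTeam = 226 ✓
(Referee=34, Venue=89, MatchID=X50): row 3 → HomeTeam = 224 ✓
(Referee=46, Venue=94, MatchID=X25): row 4 → HomeTeam = 228 ✓
(Referee=46, Venue=94, MatchID=X43): rows 5, 10 → HomeTeam = 237, 237 ✓
(Referee=42, Venue=89, MatchID=X87): row 6 → HomeTeam = 225 ✓
(Referee=46, Venue=101, MatchID=X50): rows 7, 8 → HomeTeam = 223, 223 ✓
(Referee=46, Venue=89, MatchID=X87): rows 9, 12 → HomeTeam = 233, 233 ✓
(Referee=42, Venue=94, MatchID=X87): row 11 → HomeTeam = 231 ✓
Every {Referee, Venue, MatchID} value is associated with a single HomeTeam value, so {Referee, Venue, MatchID} → HomeTeam holds.

Yes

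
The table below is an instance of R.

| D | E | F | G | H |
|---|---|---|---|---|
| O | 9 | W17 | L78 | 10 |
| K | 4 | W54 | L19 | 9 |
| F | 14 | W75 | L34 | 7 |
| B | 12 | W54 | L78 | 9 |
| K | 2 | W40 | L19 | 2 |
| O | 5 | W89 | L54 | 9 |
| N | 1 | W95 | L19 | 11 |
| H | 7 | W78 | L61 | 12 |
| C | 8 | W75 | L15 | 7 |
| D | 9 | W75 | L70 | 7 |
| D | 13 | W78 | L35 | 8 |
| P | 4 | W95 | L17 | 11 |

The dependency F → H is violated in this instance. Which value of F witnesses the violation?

W78

F=W17: 1 row → H = 10 ✓
F=W54: 2 rows → H = 9, 9 ✓
F=W75: 3 rows → H = 7, 7, 7 ✓
F=W40: 1 row → H = 2 ✓
F=W89: 1 row → H = 9 ✓
F=W95: 2 rows → H = 11, 11 ✓
F=W78: 2 rows → H takes values {12, 8} — violation
The only F value with inconsistent H is F=W78.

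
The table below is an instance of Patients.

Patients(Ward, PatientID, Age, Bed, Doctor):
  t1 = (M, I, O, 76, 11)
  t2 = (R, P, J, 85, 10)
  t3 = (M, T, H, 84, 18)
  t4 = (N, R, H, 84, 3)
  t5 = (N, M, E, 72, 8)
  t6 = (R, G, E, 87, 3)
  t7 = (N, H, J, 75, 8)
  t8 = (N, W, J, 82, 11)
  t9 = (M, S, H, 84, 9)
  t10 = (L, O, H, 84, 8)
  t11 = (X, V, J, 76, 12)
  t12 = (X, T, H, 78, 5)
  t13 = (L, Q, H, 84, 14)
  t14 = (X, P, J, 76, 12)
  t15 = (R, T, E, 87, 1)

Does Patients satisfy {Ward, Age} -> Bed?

No

(Ward=M, Age=O): row 1 → Bed = 76 ✓
(Ward=R, Age=J): row 2 → Bed = 85 ✓
(Ward=M, Age=H): rows 3, 9 → Bed = 84, 84 ✓
(Ward=N, Age=H): row 4 → Bed = 84 ✓
(Ward=N, Age=E): row 5 → Bed = 72 ✓
(Ward=R, Age=E): rows 6, 15 → Bed = 87, 87 ✓
(Ward=N, Age=J): rows 7, 8 → Bed takes values {75, 82} — violation
(Ward=L, Age=H): rows 10, 13 → Bed = 84, 84 ✓
(Ward=X, Age=J): rows 11, 14 → Bed = 76, 76 ✓
(Ward=X, Age=H): row 12 → Bed = 78 ✓
Two rows agree on {Ward, Age} but differ on Bed, so {Ward, Age} -> Bed does not hold.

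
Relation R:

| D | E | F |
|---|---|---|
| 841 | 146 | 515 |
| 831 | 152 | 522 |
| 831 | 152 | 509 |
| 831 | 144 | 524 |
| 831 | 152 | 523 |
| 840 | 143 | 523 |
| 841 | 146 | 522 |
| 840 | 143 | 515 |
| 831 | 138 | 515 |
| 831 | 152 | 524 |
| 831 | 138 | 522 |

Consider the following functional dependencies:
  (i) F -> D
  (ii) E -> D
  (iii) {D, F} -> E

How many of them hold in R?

1

(i) F -> D: F=515: 3 rows → D takes values {841, 840, 831} — violation; F=522: 3 rows → D takes values {831, 841} — violation; F=523: 2 rows → D takes values {831, 840} — violation — fails.
(ii) E -> D: every LHS value maps to a single RHS value — holds.
(iii) {D, F} -> E: (D=831, F=522): 2 rows → E takes values {152, 138} — violation; (D=831, F=524): 2 rows → E takes values {144, 152} — violation — fails.
1 of the 3 dependencies holds.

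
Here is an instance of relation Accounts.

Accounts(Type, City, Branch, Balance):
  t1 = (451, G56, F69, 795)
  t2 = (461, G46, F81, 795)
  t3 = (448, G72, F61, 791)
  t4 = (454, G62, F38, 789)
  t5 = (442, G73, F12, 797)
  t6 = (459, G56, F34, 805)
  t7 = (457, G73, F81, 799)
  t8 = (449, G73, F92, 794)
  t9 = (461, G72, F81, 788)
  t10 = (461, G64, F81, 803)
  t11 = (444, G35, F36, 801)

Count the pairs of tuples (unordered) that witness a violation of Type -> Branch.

0

Type=461: all 3 rows agree on Branch — 0 pairs.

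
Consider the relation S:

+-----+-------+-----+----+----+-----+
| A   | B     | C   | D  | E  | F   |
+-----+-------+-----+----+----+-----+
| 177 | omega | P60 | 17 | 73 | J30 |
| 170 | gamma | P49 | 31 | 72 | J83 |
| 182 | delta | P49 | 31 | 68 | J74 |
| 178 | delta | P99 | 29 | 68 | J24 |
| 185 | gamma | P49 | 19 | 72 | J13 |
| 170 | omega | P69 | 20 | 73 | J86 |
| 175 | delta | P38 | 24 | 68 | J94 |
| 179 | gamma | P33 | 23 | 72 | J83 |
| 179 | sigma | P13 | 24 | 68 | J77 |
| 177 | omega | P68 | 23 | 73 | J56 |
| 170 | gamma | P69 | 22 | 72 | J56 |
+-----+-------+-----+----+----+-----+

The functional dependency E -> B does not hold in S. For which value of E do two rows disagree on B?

68

E=73: 3 rows → B = omega, omega, omega ✓
E=72: 4 rows → B = gamma, gamma, gamma, gamma ✓
E=68: 4 rows → B takes values {delta, sigma} — violation
The only E value with inconsistent B is E=68.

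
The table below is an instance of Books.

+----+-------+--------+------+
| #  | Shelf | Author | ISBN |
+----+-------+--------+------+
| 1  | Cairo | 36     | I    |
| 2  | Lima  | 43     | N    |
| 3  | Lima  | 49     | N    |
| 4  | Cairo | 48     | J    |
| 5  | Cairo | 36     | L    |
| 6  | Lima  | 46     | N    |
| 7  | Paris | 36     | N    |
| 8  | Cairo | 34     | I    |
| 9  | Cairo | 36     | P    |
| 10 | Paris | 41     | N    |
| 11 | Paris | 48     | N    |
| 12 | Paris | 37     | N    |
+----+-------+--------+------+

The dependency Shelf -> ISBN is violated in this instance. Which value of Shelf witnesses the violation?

Shelf=Cairo: rows 1, 4, 5, 8, 9 → ISBN takes values {I, J, L, P} — violation
Shelf=Lima: rows 2, 3, 6 → ISBN = N, N, N ✓
Shelf=Paris: rows 7, 10, 11, 12 → ISBN = N, N, N, N ✓
The only Shelf value with inconsistent ISBN is Shelf=Cairo.

Cairo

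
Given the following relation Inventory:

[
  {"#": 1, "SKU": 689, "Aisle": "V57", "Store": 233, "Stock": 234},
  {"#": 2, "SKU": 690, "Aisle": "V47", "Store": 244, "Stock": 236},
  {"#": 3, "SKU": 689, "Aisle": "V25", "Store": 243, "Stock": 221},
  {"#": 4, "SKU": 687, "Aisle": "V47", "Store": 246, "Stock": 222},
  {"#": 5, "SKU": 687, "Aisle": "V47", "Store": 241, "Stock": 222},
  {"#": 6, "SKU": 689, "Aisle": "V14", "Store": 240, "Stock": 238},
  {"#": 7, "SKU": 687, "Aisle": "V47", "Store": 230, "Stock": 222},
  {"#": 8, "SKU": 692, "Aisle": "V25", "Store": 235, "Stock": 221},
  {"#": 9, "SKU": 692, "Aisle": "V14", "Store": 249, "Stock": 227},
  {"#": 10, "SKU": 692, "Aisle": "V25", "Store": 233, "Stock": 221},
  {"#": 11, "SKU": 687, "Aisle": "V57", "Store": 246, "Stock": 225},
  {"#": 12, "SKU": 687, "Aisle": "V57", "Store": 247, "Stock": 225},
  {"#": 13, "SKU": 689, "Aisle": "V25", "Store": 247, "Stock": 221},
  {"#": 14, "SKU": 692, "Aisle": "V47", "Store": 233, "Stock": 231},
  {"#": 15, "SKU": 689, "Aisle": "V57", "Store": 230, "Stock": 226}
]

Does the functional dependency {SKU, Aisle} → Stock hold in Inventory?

No

(SKU=689, Aisle=V57): rows 1, 15 → Stock takes values {234, 226} — violation
(SKU=690, Aisle=V47): row 2 → Stock = 236 ✓
(SKU=689, Aisle=V25): rows 3, 13 → Stock = 221, 221 ✓
(SKU=687, Aisle=V47): rows 4, 5, 7 → Stock = 222, 222, 222 ✓
(SKU=689, Aisle=V14): row 6 → Stock = 238 ✓
(SKU=692, Aisle=V25): rows 8, 10 → Stock = 221, 221 ✓
(SKU=692, Aisle=V14): row 9 → Stock = 227 ✓
(SKU=687, Aisle=V57): rows 11, 12 → Stock = 225, 225 ✓
(SKU=692, Aisle=V47): row 14 → Stock = 231 ✓
Two rows agree on {SKU, Aisle} but differ on Stock, so {SKU, Aisle} → Stock does not hold.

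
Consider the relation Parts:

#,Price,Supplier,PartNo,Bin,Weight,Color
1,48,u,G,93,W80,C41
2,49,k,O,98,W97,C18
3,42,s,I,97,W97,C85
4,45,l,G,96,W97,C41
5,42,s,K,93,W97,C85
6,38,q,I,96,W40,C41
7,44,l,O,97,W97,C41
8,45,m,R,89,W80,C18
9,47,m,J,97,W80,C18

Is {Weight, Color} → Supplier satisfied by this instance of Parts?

Yes

(Weight=W80, Color=C41): row 1 → Supplier = u ✓
(Weight=W97, Color=C18): row 2 → Supplier = k ✓
(Weight=W97, Color=C85): rows 3, 5 → Supplier = s, s ✓
(Weight=W97, Color=C41): rows 4, 7 → Supplier = l, l ✓
(Weight=W40, Color=C41): row 6 → Supplier = q ✓
(Weight=W80, Color=C18): rows 8, 9 → Supplier = m, m ✓
Every {Weight, Color} value is associated with a single Supplier value, so {Weight, Color} → Supplier holds.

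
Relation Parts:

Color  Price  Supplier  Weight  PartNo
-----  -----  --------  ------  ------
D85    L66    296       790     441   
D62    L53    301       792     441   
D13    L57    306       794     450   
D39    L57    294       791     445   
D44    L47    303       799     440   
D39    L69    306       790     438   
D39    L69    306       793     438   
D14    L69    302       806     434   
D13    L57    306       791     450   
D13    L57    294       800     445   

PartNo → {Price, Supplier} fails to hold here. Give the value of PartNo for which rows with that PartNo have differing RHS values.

441

PartNo=441: 2 rows → {Price,Supplier} takes values {(L66, 296), (L53, 301)} — violation
PartNo=450: 2 rows → {Price,Supplier} = (L57, 306), (L57, 306) ✓
PartNo=445: 2 rows → {Price,Supplier} = (L57, 294), (L57, 294) ✓
PartNo=440: 1 row → {Price,Supplier} = (L47, 303) ✓
PartNo=438: 2 rows → {Price,Supplier} = (L69, 306), (L69, 306) ✓
PartNo=434: 1 row → {Price,Supplier} = (L69, 302) ✓
The only PartNo value with inconsistent RHS is PartNo=441.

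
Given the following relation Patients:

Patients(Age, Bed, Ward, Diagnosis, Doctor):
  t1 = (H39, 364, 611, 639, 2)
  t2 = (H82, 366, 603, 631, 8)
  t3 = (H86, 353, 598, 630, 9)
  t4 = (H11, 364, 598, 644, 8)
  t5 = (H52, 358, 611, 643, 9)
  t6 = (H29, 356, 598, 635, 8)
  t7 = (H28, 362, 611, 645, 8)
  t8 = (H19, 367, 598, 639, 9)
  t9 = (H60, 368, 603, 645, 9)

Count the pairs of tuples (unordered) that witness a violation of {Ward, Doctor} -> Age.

(Ward=598, Doctor=9): violating pairs (3,8) — 1 pair.
(Ward=598, Doctor=8): violating pairs (4,6) — 1 pair.

2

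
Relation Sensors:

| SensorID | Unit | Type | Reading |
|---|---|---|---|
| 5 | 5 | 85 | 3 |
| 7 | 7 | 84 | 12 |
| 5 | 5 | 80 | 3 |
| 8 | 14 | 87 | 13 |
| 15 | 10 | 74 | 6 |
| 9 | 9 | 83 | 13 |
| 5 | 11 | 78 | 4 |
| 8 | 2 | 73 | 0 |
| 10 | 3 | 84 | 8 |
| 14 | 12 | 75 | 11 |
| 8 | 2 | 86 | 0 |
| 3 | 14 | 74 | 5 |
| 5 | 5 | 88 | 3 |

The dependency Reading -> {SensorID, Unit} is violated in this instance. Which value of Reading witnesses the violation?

13

Reading=3: 3 rows → {SensorID,Unit} = (5, 5), (5, 5), (5, 5) ✓
Reading=12: 1 row → {SensorID,Unit} = (7, 7) ✓
Reading=13: 2 rows → {SensorID,Unit} takes values {(8, 14), (9, 9)} — violation
Reading=6: 1 row → {SensorID,Unit} = (15, 10) ✓
Reading=4: 1 row → {SensorID,Unit} = (5, 11) ✓
Reading=0: 2 rows → {SensorID,Unit} = (8, 2), (8, 2) ✓
Reading=8: 1 row → {SensorID,Unit} = (10, 3) ✓
Reading=11: 1 row → {SensorID,Unit} = (14, 12) ✓
Reading=5: 1 row → {SensorID,Unit} = (3, 14) ✓
The only Reading value with inconsistent RHS is Reading=13.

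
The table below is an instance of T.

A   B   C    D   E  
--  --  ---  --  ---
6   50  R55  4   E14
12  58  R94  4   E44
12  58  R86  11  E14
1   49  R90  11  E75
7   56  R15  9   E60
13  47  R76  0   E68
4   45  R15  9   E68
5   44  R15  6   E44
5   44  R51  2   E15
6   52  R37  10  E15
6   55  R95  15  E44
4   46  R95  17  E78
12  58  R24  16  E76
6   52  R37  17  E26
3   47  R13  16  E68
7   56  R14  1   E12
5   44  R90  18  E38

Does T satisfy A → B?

No

A=6: 4 rows → B takes values {50, 52, 55} — violation
A=12: 3 rows → B = 58, 58, 58 ✓
A=1: 1 row → B = 49 ✓
A=7: 2 rows → B = 56, 56 ✓
A=13: 1 row → B = 47 ✓
A=4: 2 rows → B takes values {45, 46} — violation
A=5: 3 rows → B = 44, 44, 44 ✓
A=3: 1 row → B = 47 ✓
Two rows agree on A but differ on B, so A → B does not hold.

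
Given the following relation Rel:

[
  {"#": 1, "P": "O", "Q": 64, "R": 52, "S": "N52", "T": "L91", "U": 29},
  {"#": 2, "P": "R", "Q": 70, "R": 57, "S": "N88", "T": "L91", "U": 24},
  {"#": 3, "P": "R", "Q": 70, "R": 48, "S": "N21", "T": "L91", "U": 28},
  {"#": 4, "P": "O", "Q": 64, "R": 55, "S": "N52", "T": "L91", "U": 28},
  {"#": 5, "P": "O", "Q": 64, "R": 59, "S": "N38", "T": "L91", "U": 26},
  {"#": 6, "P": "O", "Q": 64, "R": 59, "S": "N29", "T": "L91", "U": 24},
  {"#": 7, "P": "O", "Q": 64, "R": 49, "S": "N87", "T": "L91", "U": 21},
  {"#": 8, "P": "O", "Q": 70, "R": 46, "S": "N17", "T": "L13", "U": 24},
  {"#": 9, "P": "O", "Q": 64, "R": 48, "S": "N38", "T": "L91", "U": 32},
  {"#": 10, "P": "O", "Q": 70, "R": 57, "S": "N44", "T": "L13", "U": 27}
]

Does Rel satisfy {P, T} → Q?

Yes

(P=O, T=L91): rows 1, 4, 5, 6, 7, 9 → Q = 64, 64, 64, 64, 64, 64 ✓
(P=R, T=L91): rows 2, 3 → Q = 70, 70 ✓
(P=O, T=L13): rows 8, 10 → Q = 70, 70 ✓
Every {P, T} value is associated with a single Q value, so {P, T} → Q holds.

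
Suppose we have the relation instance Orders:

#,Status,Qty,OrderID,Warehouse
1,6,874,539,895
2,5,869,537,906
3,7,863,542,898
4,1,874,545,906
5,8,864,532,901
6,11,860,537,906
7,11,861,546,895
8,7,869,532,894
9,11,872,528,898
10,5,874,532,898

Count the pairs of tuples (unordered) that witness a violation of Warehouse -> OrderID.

6

Warehouse=895: violating pairs (1,7) — 1 pair.
Warehouse=906: violating pairs (2,4), (4,6) — 2 pairs.
Warehouse=898: violating pairs (3,9), (3,10), (9,10) — 3 pairs.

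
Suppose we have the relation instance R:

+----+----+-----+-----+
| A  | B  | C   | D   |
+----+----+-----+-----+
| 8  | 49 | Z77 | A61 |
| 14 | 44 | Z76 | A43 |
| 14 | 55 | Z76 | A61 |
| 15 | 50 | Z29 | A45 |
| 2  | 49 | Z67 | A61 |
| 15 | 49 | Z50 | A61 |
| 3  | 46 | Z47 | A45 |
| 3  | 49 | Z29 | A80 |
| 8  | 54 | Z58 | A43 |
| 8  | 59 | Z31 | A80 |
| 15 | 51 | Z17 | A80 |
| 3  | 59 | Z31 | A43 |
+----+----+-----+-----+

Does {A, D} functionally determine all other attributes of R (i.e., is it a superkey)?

All 12 rows have distinct {A, D} values, so {A, D} → (all attributes) holds and {A, D} is a superkey.

Yes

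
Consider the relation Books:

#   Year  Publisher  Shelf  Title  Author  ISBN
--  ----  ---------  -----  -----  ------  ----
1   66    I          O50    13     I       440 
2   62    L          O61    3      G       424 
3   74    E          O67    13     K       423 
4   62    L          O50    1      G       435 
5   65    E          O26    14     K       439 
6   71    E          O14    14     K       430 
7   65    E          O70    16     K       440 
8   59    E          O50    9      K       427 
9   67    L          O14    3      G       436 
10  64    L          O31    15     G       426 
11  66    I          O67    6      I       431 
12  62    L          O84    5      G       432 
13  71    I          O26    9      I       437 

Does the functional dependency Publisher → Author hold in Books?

Publisher=I: rows 1, 11, 13 → Author = I, I, I ✓
Publisher=L: rows 2, 4, 9, 10, 12 → Author = G, G, G, G, G ✓
Publisher=E: rows 3, 5, 6, 7, 8 → Author = K, K, K, K, K ✓
Every Publisher value is associated with a single Author value, so Publisher → Author holds.

Yes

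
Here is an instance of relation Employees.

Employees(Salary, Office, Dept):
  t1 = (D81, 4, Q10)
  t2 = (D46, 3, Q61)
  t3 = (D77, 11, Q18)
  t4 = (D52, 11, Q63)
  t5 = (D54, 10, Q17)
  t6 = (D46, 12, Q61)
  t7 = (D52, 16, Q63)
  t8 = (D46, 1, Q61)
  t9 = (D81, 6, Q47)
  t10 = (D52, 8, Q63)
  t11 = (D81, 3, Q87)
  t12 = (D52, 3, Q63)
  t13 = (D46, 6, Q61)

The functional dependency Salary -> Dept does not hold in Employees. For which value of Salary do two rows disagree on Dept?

D81

Salary=D81: rows 1, 9, 11 → Dept takes values {Q10, Q47, Q87} — violation
Salary=D46: rows 2, 6, 8, 13 → Dept = Q61, Q61, Q61, Q61 ✓
Salary=D77: row 3 → Dept = Q18 ✓
Salary=D52: rows 4, 7, 10, 12 → Dept = Q63, Q63, Q63, Q63 ✓
Salary=D54: row 5 → Dept = Q17 ✓
The only Salary value with inconsistent Dept is Salary=D81.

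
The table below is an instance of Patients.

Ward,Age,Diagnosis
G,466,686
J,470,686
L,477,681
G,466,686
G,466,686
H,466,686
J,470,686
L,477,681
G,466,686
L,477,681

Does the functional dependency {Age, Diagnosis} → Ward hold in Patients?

No

(Age=466, Diagnosis=686): 5 rows → Ward takes values {G, H} — violation
(Age=470, Diagnosis=686): 2 rows → Ward = J, J ✓
(Age=477, Diagnosis=681): 3 rows → Ward = L, L, L ✓
Two rows agree on {Age, Diagnosis} but differ on Ward, so {Age, Diagnosis} → Ward does not hold.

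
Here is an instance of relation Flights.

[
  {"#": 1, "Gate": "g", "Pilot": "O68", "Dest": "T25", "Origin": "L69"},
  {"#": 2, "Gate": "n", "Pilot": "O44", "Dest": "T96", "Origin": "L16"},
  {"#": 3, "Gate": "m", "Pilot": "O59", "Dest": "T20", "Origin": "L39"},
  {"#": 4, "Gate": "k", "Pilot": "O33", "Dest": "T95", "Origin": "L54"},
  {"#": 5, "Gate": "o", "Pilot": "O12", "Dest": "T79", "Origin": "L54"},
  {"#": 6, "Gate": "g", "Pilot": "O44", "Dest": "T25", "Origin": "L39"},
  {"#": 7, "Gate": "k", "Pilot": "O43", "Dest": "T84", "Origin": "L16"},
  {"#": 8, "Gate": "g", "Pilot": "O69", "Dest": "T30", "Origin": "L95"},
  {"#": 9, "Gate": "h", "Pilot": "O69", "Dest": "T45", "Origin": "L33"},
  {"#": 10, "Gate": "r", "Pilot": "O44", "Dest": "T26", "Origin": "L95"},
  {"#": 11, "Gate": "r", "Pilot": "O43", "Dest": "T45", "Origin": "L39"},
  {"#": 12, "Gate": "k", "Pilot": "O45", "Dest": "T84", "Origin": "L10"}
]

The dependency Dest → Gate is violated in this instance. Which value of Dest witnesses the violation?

T45

Dest=T25: rows 1, 6 → Gate = g, g ✓
Dest=T96: row 2 → Gate = n ✓
Dest=T20: row 3 → Gate = m ✓
Dest=T95: row 4 → Gate = k ✓
Dest=T79: row 5 → Gate = o ✓
Dest=T84: rows 7, 12 → Gate = k, k ✓
Dest=T30: row 8 → Gate = g ✓
Dest=T45: rows 9, 11 → Gate takes values {h, r} — violation
Dest=T26: row 10 → Gate = r ✓
The only Dest value with inconsistent Gate is Dest=T45.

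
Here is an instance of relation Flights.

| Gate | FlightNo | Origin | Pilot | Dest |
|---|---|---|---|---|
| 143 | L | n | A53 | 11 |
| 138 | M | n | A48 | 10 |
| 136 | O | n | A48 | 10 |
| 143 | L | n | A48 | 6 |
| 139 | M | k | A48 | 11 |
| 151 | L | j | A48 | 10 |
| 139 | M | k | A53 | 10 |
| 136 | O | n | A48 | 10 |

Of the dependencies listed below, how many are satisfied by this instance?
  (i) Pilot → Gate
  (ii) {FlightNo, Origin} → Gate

1

(i) Pilot → Gate: Pilot=A53: 2 rows → Gate takes values {143, 139} — violation; Pilot=A48: 6 rows → Gate takes values {138, 136, 143, 139, 151} — violation — fails.
(ii) {FlightNo, Origin} → Gate: every LHS value maps to a single RHS value — holds.
1 of the 2 dependencies holds.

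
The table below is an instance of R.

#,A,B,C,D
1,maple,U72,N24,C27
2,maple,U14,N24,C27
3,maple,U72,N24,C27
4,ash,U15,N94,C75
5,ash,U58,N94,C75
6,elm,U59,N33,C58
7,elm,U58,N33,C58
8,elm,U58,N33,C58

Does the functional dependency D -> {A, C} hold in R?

Yes

D=C27: rows 1, 2, 3 → {A,C} = (maple, N24), (maple, N24), (maple, N24) ✓
D=C75: rows 4, 5 → {A,C} = (ash, N94), (ash, N94) ✓
D=C58: rows 6, 7, 8 → {A,C} = (elm, N33), (elm, N33), (elm, N33) ✓
Every D value is associated with a single {A, C} value, so D -> {A, C} holds.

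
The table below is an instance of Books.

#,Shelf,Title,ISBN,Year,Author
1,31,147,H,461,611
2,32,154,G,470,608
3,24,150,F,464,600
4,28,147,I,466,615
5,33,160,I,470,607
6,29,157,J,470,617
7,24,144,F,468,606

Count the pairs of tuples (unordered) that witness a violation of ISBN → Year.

2

ISBN=F: violating pairs (3,7) — 1 pair.
ISBN=I: violating pairs (4,5) — 1 pair.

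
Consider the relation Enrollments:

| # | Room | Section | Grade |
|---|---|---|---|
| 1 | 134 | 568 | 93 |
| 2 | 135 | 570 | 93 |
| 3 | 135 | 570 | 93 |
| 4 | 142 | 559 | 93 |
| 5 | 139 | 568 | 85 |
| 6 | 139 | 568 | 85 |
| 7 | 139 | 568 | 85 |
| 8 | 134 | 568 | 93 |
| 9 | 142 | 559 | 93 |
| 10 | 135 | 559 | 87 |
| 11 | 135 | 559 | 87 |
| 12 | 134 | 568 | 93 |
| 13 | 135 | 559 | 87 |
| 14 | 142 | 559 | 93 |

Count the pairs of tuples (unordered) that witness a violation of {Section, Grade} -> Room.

(Section=568, Grade=93): all 3 rows agree on Room — 0 pairs.
(Section=570, Grade=93): all 2 rows agree on Room — 0 pairs.
(Section=559, Grade=93): all 3 rows agree on Room — 0 pairs.
(Section=568, Grade=85): all 3 rows agree on Room — 0 pairs.
(Section=559, Grade=87): all 3 rows agree on Room — 0 pairs.

0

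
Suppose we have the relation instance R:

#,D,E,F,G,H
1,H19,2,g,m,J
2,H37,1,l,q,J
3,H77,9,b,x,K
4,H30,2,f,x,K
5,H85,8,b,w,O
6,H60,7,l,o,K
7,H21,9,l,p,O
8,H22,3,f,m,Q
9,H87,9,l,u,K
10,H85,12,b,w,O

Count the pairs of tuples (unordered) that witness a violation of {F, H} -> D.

(F=b, H=O): all 2 rows agree on D — 0 pairs.
(F=l, H=K): violating pairs (6,9) — 1 pair.

1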